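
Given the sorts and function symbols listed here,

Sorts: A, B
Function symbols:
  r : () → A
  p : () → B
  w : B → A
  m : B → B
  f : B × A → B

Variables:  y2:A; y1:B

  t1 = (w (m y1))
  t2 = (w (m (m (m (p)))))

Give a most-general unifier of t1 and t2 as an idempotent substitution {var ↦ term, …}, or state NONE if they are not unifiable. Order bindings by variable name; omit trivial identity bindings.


{y1 ↦ (m (m (p)))}


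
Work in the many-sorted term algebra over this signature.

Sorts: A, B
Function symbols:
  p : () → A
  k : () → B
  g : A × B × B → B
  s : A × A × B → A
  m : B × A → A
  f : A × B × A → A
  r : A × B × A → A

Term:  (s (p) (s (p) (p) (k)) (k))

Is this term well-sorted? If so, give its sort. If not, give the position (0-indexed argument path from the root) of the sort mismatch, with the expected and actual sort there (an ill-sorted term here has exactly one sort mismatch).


  (p) : A
    (p) : A
    (p) : A
    (k) : B
  (s (p) (p) (k)) : A
  (k) : B
(s (p) (s (p) (p) (k)) (k)) : A

well-sorted; sort = A


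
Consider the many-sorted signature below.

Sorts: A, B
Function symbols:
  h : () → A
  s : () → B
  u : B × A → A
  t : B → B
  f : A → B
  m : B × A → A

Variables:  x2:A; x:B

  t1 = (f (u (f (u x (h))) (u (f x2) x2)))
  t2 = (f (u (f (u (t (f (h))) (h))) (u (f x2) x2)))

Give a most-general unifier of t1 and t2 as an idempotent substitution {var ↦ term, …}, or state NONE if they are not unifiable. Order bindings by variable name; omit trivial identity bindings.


{x ↦ (t (f (h)))}


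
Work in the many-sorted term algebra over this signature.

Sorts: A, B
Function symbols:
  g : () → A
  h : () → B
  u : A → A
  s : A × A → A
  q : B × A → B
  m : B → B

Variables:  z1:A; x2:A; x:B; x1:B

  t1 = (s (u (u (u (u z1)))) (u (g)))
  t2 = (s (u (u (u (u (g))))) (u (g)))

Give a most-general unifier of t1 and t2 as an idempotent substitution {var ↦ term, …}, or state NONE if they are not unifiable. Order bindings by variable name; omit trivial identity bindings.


{z1 ↦ (g)}


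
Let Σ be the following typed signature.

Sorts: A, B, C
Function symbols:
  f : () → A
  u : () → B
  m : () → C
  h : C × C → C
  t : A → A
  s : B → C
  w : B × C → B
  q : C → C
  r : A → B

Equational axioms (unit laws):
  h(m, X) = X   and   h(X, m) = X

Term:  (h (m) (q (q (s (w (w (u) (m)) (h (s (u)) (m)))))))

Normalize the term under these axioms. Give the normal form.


1. (h (m) (q (q (s (w (w (u) (m)) (h (s (u)) (m)))))))  →  (q (q (s (w (w (u) (m)) (h (s (u)) (m))))))
2. (q (q (s (w (w (u) (m)) (h (s (u)) (m))))))  →  (q (q (s (w (w (u) (m)) (s (u))))))

normal form = (q (q (s (w (w (u) (m)) (s (u))))))


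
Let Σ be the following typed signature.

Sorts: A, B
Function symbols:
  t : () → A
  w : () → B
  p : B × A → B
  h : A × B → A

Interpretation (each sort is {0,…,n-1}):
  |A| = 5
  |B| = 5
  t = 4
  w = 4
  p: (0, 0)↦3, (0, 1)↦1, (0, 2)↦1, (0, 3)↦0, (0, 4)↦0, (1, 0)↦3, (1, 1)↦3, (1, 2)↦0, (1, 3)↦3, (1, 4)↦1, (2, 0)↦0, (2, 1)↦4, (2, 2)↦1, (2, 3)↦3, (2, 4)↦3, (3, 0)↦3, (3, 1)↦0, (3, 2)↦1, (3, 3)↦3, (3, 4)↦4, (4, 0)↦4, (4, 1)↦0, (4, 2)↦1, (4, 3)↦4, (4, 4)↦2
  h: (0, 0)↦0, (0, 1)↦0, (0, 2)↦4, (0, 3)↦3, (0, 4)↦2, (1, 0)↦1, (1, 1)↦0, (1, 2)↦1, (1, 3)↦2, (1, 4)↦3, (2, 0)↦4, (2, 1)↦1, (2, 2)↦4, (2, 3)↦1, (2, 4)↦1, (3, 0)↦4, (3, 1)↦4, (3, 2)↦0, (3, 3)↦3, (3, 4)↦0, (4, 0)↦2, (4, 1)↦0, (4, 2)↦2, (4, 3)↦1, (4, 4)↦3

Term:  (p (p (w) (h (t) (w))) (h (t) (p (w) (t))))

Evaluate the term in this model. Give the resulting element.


value = 1

  w = 4
  t = 4
  w = 4
  (h (t) (w)) = h(4, 4) = 3
  (p (w) (h (t) (w))) = p(4, 3) = 4
  t = 4
  w = 4
  t = 4
  (p (w) (t)) = p(4, 4) = 2
  (h (t) (p (w) (t))) = h(4, 2) = 2
  (p (p (w) (h (t) (w))) (h (t) (p (w) (t)))) = p(4, 2) = 1


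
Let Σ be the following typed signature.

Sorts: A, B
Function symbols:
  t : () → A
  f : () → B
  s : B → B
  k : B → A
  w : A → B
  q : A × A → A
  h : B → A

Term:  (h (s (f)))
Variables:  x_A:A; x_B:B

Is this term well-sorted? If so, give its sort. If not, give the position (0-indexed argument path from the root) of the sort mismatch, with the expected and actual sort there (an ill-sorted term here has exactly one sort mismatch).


well-sorted; sort = A

    (f) : B
  (s (f)) : B
(h (s (f))) : A


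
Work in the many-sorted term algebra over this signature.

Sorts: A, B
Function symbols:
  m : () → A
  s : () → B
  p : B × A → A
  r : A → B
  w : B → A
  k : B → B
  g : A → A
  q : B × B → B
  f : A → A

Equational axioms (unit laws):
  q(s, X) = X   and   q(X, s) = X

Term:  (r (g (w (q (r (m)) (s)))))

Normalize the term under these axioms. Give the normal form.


normal form = (r (g (w (r (m)))))

1. (r (g (w (q (r (m)) (s)))))  →  (r (g (w (r (m)))))


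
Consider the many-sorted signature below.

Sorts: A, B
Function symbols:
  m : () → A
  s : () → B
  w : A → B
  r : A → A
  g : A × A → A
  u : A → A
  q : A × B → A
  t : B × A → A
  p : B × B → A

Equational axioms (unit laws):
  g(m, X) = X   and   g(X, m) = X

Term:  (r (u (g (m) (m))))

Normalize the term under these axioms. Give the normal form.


1. (r (u (g (m) (m))))  →  (r (u (m)))

normal form = (r (u (m)))


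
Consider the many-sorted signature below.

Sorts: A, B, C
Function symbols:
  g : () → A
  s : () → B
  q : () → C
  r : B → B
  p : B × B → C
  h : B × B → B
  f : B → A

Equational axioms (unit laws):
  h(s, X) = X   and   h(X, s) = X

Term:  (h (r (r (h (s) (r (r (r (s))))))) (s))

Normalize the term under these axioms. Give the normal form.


1. (h (r (r (h (s) (r (r (r (s))))))) (s))  →  (r (r (h (s) (r (r (r (s)))))))
2. (r (r (h (s) (r (r (r (s)))))))  →  (r (r (r (r (r (s))))))

normal form = (r (r (r (r (r (s))))))


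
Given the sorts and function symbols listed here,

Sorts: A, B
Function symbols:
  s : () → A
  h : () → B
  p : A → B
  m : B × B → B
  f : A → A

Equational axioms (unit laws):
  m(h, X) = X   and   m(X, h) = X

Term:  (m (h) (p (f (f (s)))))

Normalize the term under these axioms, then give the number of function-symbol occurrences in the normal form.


1. (m (h) (p (f (f (s)))))  →  (p (f (f (s))))
normal form: (p (f (f (s))))

size = 4


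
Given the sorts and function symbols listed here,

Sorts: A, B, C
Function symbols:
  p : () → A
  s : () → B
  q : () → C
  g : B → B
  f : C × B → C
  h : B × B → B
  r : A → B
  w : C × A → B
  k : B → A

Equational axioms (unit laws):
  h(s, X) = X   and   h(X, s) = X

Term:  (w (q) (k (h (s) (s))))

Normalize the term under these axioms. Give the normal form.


normal form = (w (q) (k (s)))

1. (w (q) (k (h (s) (s))))  →  (w (q) (k (s)))


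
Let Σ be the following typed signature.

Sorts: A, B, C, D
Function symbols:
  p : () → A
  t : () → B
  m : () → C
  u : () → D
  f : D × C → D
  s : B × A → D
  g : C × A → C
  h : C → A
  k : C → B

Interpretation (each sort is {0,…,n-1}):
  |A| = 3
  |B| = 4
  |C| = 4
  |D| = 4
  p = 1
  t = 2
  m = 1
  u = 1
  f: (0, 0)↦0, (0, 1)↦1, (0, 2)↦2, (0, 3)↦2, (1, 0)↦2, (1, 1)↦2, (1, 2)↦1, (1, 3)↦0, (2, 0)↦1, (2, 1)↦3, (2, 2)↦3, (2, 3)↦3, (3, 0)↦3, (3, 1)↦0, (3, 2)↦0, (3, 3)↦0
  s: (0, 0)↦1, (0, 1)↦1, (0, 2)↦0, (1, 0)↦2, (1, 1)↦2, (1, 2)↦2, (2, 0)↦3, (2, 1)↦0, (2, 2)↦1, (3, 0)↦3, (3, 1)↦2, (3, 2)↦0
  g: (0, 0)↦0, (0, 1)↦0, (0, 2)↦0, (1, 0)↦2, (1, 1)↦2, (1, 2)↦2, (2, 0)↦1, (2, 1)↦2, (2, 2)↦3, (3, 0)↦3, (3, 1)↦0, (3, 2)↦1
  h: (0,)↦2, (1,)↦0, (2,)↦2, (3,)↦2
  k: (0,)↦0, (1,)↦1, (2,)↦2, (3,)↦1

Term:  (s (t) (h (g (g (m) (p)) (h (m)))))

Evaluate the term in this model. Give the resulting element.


  t = 2
  m = 1
  p = 1
  (g (m) (p)) = g(1, 1) = 2
  m = 1
  (h (m)) = h(1,) = 0
  (g (g (m) (p)) (h (m))) = g(2, 0) = 1
  (h (g (g (m) (p)) (h (m)))) = h(1,) = 0
  (s (t) (h (g (g (m) (p)) (h (m))))) = s(2, 0) = 3

value = 3


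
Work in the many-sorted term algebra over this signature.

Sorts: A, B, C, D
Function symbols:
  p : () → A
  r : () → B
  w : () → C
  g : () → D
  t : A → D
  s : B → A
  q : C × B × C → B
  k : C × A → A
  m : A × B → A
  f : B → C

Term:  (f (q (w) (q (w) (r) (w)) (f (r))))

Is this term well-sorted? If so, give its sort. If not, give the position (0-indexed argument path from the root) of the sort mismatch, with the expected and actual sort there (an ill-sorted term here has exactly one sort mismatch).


    (w) : C
      (w) : C
      (r) : B
      (w) : C
    (q (w) (r) (w)) : B
      (r) : B
    (f (r)) : C
  (q (w) (q (w) (r) (w)) (f (r))) : B
(f (q (w) (q (w) (r) (w)) (f (r)))) : C

well-sorted; sort = C


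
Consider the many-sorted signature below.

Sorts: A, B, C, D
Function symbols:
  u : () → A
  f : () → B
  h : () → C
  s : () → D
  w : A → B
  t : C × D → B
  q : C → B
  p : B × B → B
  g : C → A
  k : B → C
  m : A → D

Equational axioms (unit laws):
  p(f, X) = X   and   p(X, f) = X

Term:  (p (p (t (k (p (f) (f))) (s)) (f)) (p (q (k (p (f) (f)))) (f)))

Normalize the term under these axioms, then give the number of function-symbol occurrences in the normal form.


size = 8

1. (p (p (t (k (p (f) (f))) (s)) (f)) (p (q (k (p (f) (f)))) (f)))  →  (p (t (k (p (f) (f))) (s)) (p (q (k (p (f) (f)))) (f)))
2. (p (t (k (p (f) (f))) (s)) (p (q (k (p (f) (f)))) (f)))  →  (p (t (k (f)) (s)) (p (q (k (p (f) (f)))) (f)))
3. (p (t (k (f)) (s)) (p (q (k (p (f) (f)))) (f)))  →  (p (t (k (f)) (s)) (q (k (p (f) (f)))))
4. (p (t (k (f)) (s)) (q (k (p (f) (f)))))  →  (p (t (k (f)) (s)) (q (k (f))))
normal form: (p (t (k (f)) (s)) (q (k (f))))


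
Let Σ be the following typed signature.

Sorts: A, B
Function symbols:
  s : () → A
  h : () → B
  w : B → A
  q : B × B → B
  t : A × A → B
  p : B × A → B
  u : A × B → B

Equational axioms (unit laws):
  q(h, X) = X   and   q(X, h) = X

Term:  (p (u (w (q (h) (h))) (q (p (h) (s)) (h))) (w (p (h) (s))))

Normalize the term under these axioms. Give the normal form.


1. (p (u (w (q (h) (h))) (q (p (h) (s)) (h))) (w (p (h) (s))))  →  (p (u (w (h)) (q (p (h) (s)) (h))) (w (p (h) (s))))
2. (p (u (w (h)) (q (p (h) (s)) (h))) (w (p (h) (s))))  →  (p (u (w (h)) (p (h) (s))) (w (p (h) (s))))

normal form = (p (u (w (h)) (p (h) (s))) (w (p (h) (s))))


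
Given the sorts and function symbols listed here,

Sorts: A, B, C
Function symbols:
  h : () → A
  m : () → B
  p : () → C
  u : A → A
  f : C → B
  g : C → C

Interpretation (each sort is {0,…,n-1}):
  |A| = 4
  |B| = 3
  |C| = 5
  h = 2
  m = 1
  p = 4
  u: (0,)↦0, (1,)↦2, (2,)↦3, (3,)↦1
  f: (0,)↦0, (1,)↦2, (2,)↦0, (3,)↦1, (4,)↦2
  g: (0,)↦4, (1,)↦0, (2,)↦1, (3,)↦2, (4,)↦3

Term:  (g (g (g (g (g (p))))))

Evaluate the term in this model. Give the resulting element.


  p = 4
  (g (p)) = g(4,) = 3
  (g (g (p))) = g(3,) = 2
  (g (g (g (p)))) = g(2,) = 1
  (g (g (g (g (p))))) = g(1,) = 0
  (g (g (g (g (g (p)))))) = g(0,) = 4

value = 4


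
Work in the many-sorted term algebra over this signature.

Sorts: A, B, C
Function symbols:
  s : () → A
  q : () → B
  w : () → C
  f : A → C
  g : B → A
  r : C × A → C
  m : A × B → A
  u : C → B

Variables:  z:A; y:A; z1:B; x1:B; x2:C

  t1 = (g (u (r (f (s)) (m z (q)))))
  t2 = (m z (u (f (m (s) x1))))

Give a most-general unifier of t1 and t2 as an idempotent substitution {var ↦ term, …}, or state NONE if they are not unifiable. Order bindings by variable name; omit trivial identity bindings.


NONE (not unifiable)

head clash or occurs-check failure — not unifiable


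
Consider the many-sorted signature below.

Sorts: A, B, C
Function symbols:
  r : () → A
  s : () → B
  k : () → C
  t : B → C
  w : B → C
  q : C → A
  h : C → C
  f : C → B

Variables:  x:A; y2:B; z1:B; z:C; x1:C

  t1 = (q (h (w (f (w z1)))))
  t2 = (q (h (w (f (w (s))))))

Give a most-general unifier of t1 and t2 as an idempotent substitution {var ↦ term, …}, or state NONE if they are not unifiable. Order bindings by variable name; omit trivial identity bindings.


{z1 ↦ (s)}


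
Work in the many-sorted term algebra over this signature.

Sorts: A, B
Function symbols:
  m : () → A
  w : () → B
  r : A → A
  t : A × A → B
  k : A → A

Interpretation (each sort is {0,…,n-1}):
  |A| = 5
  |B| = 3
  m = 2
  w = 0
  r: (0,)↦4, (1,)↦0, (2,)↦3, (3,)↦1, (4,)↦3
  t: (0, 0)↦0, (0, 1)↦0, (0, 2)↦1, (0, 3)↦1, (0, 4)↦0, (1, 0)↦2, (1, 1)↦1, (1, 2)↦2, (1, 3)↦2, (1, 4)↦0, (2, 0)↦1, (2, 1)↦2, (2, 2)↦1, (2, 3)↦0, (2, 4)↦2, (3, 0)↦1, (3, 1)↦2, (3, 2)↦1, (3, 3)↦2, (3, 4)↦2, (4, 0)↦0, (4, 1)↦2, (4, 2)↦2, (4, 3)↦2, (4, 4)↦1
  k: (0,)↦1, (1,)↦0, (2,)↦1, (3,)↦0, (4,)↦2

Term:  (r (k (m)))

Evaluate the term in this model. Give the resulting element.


value = 0

  m = 2
  (k (m)) = k(2,) = 1
  (r (k (m))) = r(1,) = 0


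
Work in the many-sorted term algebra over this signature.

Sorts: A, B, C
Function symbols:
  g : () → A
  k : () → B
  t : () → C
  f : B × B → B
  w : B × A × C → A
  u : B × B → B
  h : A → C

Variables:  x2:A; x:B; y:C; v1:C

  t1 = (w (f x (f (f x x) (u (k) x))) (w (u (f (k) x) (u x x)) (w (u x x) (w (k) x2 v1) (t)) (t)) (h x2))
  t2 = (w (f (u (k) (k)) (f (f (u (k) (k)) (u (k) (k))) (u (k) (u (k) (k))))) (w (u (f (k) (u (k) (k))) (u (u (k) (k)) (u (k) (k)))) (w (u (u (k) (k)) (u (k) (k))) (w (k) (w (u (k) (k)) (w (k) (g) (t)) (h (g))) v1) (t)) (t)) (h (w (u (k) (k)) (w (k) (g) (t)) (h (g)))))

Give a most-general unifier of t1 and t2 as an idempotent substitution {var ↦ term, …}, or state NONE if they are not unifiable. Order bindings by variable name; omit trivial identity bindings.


{x ↦ (u (k) (k)), x2 ↦ (w (u (k) (k)) (w (k) (g) (t)) (h (g)))}


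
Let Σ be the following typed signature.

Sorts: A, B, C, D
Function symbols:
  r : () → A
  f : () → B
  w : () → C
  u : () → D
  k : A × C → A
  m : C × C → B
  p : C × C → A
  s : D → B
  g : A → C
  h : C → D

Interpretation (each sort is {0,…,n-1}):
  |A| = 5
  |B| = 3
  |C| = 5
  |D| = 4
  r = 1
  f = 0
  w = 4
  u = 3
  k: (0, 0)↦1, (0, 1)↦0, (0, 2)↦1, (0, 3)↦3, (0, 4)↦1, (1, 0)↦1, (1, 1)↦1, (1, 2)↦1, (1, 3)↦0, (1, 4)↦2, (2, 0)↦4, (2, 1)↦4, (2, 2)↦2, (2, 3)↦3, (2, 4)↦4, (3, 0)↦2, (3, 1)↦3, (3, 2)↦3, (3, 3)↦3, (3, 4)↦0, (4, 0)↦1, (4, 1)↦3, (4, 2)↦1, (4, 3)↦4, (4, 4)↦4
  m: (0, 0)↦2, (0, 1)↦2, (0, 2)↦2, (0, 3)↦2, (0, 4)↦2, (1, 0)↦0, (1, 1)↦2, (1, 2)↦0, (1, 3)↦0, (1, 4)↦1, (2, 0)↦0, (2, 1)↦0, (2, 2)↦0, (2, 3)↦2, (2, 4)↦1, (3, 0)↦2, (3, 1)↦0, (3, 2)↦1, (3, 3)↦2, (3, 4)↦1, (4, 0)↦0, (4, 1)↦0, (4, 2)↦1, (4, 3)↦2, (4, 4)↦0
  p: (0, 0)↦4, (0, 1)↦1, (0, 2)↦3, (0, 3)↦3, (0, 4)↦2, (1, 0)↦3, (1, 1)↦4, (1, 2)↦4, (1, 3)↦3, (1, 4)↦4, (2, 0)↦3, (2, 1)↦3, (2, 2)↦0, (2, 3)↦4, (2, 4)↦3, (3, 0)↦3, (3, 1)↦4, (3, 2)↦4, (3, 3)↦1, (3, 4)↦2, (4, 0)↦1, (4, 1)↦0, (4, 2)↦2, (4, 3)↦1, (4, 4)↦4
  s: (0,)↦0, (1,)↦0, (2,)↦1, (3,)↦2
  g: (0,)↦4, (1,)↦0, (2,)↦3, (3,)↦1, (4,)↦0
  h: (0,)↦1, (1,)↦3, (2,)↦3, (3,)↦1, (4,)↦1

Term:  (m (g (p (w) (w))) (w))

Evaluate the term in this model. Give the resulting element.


value = 2

  w = 4
  w = 4
  (p (w) (w)) = p(4, 4) = 4
  (g (p (w) (w))) = g(4,) = 0
  w = 4
  (m (g (p (w) (w))) (w)) = m(0, 4) = 2


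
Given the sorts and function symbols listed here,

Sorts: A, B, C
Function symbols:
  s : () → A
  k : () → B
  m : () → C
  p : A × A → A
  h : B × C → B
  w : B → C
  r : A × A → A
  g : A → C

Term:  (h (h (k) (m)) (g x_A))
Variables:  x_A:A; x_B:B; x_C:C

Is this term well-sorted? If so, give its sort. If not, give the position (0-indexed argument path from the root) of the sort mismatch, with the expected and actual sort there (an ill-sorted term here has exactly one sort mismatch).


well-sorted; sort = B

    (k) : B
    (m) : C
  (h (k) (m)) : B
    x_A : A
  (g x_A) : C
(h (h (k) (m)) (g x_A)) : B


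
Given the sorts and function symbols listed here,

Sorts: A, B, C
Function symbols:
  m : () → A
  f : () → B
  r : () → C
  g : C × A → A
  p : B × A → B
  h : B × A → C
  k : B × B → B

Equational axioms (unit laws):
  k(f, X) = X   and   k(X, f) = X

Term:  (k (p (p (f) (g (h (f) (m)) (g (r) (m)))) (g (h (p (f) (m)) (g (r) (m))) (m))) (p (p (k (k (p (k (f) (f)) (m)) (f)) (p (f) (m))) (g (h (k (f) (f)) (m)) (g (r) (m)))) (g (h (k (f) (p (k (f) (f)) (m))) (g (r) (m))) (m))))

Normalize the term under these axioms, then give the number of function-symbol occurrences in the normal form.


size = 45

1. (k (p (p (f) (g (h (f) (m)) (g (r) (m)))) (g (h (p (f) (m)) (g (r) (m))) (m))) (p (p (k (k (p (k (f) (f)) (m)) (f)) (p (f) (m))) (g (h (k (f) (f)) (m)) (g (r) (m)))) (g (h (k (f) (p (k (f) (f)) (m))) (g (r) (m))) (m))))  →  (k (p (p (f) (g (h (f) (m)) (g (r) (m)))) (g (h (p (f) (m)) (g (r) (m))) (m))) (p (p (k (p (k (f) (f)) (m)) (p (f) (m))) (g (h (k (f) (f)) (m)) (g (r) (m)))) (g (h (k (f) (p (k (f) (f)) (m))) (g (r) (m))) (m))))
2. (k (p (p (f) (g (h (f) (m)) (g (r) (m)))) (g (h (p (f) (m)) (g (r) (m))) (m))) (p (p (k (p (k (f) (f)) (m)) (p (f) (m))) (g (h (k (f) (f)) (m)) (g (r) (m)))) (g (h (k (f) (p (k (f) (f)) (m))) (g (r) (m))) (m))))  →  (k (p (p (f) (g (h (f) (m)) (g (r) (m)))) (g (h (p (f) (m)) (g (r) (m))) (m))) (p (p (k (p (f) (m)) (p (f) (m))) (g (h (k (f) (f)) (m)) (g (r) (m)))) (g (h (k (f) (p (k (f) (f)) (m))) (g (r) (m))) (m))))
3. (k (p (p (f) (g (h (f) (m)) (g (r) (m)))) (g (h (p (f) (m)) (g (r) (m))) (m))) (p (p (k (p (f) (m)) (p (f) (m))) (g (h (k (f) (f)) (m)) (g (r) (m)))) (g (h (k (f) (p (k (f) (f)) (m))) (g (r) (m))) (m))))  →  (k (p (p (f) (g (h (f) (m)) (g (r) (m)))) (g (h (p (f) (m)) (g (r) (m))) (m))) (p (p (k (p (f) (m)) (p (f) (m))) (g (h (f) (m)) (g (r) (m)))) (g (h (k (f) (p (k (f) (f)) (m))) (g (r) (m))) (m))))
4. (k (p (p (f) (g (h (f) (m)) (g (r) (m)))) (g (h (p (f) (m)) (g (r) (m))) (m))) (p (p (k (p (f) (m)) (p (f) (m))) (g (h (f) (m)) (g (r) (m)))) (g (h (k (f) (p (k (f) (f)) (m))) (g (r) (m))) (m))))  →  (k (p (p (f) (g (h (f) (m)) (g (r) (m)))) (g (h (p (f) (m)) (g (r) (m))) (m))) (p (p (k (p (f) (m)) (p (f) (m))) (g (h (f) (m)) (g (r) (m)))) (g (h (p (k (f) (f)) (m)) (g (r) (m))) (m))))
5. (k (p (p (f) (g (h (f) (m)) (g (r) (m)))) (g (h (p (f) (m)) (g (r) (m))) (m))) (p (p (k (p (f) (m)) (p (f) (m))) (g (h (f) (m)) (g (r) (m)))) (g (h (p (k (f) (f)) (m)) (g (r) (m))) (m))))  →  (k (p (p (f) (g (h (f) (m)) (g (r) (m)))) (g (h (p (f) (m)) (g (r) (m))) (m))) (p (p (k (p (f) (m)) (p (f) (m))) (g (h (f) (m)) (g (r) (m)))) (g (h (p (f) (m)) (g (r) (m))) (m))))
normal form: (k (p (p (f) (g (h (f) (m)) (g (r) (m)))) (g (h (p (f) (m)) (g (r) (m))) (m))) (p (p (k (p (f) (m)) (p (f) (m))) (g (h (f) (m)) (g (r) (m)))) (g (h (p (f) (m)) (g (r) (m))) (m))))


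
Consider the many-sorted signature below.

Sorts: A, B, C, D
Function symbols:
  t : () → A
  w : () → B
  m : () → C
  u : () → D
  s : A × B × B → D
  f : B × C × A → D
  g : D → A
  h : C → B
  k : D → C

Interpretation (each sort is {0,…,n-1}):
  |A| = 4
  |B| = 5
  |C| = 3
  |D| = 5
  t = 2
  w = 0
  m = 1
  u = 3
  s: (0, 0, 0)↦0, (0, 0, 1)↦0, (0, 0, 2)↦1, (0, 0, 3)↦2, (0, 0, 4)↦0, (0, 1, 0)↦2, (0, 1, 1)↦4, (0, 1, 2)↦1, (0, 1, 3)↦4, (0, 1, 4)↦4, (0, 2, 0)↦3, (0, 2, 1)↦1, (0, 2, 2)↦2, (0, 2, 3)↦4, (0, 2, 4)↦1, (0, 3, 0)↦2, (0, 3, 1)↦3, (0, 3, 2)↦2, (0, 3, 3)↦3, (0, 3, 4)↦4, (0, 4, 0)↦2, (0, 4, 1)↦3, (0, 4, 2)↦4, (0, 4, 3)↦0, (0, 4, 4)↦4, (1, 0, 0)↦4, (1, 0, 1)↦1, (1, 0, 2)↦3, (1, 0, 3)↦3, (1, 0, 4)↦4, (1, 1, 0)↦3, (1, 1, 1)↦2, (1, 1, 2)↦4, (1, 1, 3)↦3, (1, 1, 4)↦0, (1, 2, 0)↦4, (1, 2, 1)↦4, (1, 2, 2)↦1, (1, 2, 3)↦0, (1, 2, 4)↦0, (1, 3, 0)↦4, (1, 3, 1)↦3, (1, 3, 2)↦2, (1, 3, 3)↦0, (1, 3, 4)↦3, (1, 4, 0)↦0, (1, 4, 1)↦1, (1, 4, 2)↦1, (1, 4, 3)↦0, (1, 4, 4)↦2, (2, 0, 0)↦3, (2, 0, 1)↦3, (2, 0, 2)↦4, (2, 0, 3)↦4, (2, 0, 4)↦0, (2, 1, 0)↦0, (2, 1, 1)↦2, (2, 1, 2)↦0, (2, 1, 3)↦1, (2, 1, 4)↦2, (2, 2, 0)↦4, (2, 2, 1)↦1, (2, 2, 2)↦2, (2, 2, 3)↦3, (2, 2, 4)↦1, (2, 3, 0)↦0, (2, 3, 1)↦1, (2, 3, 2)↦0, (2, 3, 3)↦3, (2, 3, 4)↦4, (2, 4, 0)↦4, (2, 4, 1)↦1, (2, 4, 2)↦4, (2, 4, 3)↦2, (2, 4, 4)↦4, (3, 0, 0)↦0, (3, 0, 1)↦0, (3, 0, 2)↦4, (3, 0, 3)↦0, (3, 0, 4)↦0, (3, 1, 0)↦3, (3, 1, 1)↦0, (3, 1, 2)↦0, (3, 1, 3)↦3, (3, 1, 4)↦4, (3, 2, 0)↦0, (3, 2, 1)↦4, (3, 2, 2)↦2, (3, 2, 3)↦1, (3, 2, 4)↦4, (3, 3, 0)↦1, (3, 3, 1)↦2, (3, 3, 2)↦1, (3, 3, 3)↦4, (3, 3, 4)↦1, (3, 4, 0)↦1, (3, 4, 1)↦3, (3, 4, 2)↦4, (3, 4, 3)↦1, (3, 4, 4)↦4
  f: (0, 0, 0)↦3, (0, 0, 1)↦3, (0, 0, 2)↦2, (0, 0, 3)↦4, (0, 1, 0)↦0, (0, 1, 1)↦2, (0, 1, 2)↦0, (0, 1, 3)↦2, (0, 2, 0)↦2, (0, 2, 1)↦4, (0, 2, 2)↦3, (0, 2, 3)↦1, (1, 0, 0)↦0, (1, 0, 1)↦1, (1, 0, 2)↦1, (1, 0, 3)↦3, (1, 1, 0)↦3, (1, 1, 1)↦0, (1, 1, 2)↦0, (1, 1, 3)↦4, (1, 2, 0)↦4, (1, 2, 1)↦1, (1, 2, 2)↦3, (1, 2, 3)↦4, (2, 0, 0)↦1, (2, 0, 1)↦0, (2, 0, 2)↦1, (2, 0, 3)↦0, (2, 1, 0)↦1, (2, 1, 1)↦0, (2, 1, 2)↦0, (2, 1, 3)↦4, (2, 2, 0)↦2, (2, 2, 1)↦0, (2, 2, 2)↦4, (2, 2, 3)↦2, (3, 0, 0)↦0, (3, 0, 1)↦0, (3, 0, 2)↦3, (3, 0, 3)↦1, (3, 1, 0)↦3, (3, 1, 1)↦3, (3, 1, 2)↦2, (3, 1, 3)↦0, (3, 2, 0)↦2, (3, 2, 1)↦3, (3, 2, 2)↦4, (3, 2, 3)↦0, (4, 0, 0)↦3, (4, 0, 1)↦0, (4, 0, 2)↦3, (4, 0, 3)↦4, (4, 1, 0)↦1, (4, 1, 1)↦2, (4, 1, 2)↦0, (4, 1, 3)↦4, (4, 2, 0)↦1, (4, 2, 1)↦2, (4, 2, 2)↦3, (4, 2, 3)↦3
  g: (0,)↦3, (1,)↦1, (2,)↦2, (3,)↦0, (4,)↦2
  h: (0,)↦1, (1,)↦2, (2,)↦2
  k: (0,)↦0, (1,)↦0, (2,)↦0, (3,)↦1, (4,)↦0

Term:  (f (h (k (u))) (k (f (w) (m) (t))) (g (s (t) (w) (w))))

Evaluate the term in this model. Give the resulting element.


value = 1

  u = 3
  (k (u)) = k(3,) = 1
  (h (k (u))) = h(1,) = 2
  w = 0
  m = 1
  t = 2
  (f (w) (m) (t)) = f(0, 1, 2) = 0
  (k (f (w) (m) (t))) = k(0,) = 0
  t = 2
  w = 0
  w = 0
  (s (t) (w) (w)) = s(2, 0, 0) = 3
  (g (s (t) (w) (w))) = g(3,) = 0
  (f (h (k (u))) (k (f (w) (m) (t))) (g (s (t) (w) (w)))) = f(2, 0, 0) = 1


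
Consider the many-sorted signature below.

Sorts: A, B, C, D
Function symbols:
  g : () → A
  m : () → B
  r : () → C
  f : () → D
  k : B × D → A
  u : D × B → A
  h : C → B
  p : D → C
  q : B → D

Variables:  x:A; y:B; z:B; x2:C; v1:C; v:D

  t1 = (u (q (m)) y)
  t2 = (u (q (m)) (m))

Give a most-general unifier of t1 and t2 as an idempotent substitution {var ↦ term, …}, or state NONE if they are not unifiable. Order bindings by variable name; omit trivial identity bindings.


{y ↦ (m)}


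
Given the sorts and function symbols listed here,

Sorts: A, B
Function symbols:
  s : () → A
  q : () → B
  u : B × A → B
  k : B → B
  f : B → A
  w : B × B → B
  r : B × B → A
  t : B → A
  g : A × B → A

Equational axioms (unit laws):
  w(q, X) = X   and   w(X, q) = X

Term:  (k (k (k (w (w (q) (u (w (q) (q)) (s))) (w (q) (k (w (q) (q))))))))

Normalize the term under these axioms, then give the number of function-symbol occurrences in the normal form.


1. (k (k (k (w (w (q) (u (w (q) (q)) (s))) (w (q) (k (w (q) (q))))))))  →  (k (k (k (w (u (w (q) (q)) (s)) (w (q) (k (w (q) (q))))))))
2. (k (k (k (w (u (w (q) (q)) (s)) (w (q) (k (w (q) (q))))))))  →  (k (k (k (w (u (q) (s)) (w (q) (k (w (q) (q))))))))
3. (k (k (k (w (u (q) (s)) (w (q) (k (w (q) (q))))))))  →  (k (k (k (w (u (q) (s)) (k (w (q) (q)))))))
4. (k (k (k (w (u (q) (s)) (k (w (q) (q)))))))  →  (k (k (k (w (u (q) (s)) (k (q))))))
normal form: (k (k (k (w (u (q) (s)) (k (q))))))

size = 9


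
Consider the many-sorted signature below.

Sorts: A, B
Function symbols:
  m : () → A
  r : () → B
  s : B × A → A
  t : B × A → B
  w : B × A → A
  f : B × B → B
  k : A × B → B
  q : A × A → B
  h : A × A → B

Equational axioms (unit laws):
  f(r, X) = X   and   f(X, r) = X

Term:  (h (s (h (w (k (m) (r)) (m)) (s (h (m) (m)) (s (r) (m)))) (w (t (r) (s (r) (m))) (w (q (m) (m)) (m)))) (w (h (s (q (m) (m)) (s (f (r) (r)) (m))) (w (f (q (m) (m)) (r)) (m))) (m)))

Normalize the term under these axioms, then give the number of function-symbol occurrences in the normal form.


size = 41

1. (h (s (h (w (k (m) (r)) (m)) (s (h (m) (m)) (s (r) (m)))) (w (t (r) (s (r) (m))) (w (q (m) (m)) (m)))) (w (h (s (q (m) (m)) (s (f (r) (r)) (m))) (w (f (q (m) (m)) (r)) (m))) (m)))  →  (h (s (h (w (k (m) (r)) (m)) (s (h (m) (m)) (s (r) (m)))) (w (t (r) (s (r) (m))) (w (q (m) (m)) (m)))) (w (h (s (q (m) (m)) (s (r) (m))) (w (f (q (m) (m)) (r)) (m))) (m)))
2. (h (s (h (w (k (m) (r)) (m)) (s (h (m) (m)) (s (r) (m)))) (w (t (r) (s (r) (m))) (w (q (m) (m)) (m)))) (w (h (s (q (m) (m)) (s (r) (m))) (w (f (q (m) (m)) (r)) (m))) (m)))  →  (h (s (h (w (k (m) (r)) (m)) (s (h (m) (m)) (s (r) (m)))) (w (t (r) (s (r) (m))) (w (q (m) (m)) (m)))) (w (h (s (q (m) (m)) (s (r) (m))) (w (q (m) (m)) (m))) (m)))
normal form: (h (s (h (w (k (m) (r)) (m)) (s (h (m) (m)) (s (r) (m)))) (w (t (r) (s (r) (m))) (w (q (m) (m)) (m)))) (w (h (s (q (m) (m)) (s (r) (m))) (w (q (m) (m)) (m))) (m)))


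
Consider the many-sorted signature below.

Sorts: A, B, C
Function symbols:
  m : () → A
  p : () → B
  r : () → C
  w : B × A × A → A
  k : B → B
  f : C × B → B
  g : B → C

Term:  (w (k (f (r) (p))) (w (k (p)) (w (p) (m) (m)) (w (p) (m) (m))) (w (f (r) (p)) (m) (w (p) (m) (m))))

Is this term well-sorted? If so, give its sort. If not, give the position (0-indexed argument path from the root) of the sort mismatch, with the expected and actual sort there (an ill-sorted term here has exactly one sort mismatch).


      (r) : C
      (p) : B
    (f (r) (p)) : B
  (k (f (r) (p))) : B
      (p) : B
    (k (p)) : B
      (p) : B
      (m) : A
      (m) : A
    (w (p) (m) (m)) : A
      (p) : B
      (m) : A
      (m) : A
    (w (p) (m) (m)) : A
  (w (k (p)) (w (p) (m) (m)) (w (p) (m) (m))) : A
      (r) : C
      (p) : B
    (f (r) (p)) : B
    (m) : A
      (p) : B
      (m) : A
      (m) : A
    (w (p) (m) (m)) : A
  (w (f (r) (p)) (m) (w (p) (m) (m))) : A
(w (k (f (r) (p))) (w (k (p)) (w (p) (m) (m)) (w (p) (m) (m))) (w (f (r) (p)) (m) (w (p) (m) (m)))) : A

well-sorted; sort = A


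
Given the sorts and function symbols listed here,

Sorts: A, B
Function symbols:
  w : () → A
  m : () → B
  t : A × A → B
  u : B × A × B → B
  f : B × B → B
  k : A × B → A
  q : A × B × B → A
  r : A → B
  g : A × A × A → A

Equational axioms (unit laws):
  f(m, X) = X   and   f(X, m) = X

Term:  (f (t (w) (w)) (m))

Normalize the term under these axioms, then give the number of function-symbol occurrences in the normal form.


1. (f (t (w) (w)) (m))  →  (t (w) (w))
normal form: (t (w) (w))

size = 3


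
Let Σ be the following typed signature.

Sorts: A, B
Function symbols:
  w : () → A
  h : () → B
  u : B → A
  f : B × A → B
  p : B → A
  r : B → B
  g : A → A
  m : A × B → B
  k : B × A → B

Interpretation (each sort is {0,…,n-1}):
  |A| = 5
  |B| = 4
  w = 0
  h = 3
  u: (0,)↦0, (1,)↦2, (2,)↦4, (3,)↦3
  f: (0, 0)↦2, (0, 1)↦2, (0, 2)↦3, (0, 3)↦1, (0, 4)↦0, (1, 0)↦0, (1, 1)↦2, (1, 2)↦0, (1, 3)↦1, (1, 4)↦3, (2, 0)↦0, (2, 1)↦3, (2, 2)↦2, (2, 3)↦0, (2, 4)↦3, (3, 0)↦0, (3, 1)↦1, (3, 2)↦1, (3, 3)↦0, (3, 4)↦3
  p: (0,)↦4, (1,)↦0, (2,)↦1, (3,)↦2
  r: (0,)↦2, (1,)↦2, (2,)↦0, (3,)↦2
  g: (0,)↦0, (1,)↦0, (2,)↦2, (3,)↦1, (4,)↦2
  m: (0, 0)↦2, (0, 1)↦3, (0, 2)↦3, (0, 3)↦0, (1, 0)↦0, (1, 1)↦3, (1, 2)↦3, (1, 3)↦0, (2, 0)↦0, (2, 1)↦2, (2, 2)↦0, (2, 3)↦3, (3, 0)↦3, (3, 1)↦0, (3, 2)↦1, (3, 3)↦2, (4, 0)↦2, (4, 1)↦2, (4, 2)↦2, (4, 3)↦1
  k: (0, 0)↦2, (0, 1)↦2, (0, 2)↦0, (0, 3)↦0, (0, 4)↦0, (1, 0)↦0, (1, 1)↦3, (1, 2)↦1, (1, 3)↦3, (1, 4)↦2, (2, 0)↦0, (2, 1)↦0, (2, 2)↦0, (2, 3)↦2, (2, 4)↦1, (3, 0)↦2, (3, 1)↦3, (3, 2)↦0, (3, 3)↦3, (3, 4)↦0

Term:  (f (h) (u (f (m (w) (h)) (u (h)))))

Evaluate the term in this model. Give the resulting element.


value = 1

  h = 3
  w = 0
  h = 3
  (m (w) (h)) = m(0, 3) = 0
  h = 3
  (u (h)) = u(3,) = 3
  (f (m (w) (h)) (u (h))) = f(0, 3) = 1
  (u (f (m (w) (h)) (u (h)))) = u(1,) = 2
  (f (h) (u (f (m (w) (h)) (u (h))))) = f(3, 2) = 1


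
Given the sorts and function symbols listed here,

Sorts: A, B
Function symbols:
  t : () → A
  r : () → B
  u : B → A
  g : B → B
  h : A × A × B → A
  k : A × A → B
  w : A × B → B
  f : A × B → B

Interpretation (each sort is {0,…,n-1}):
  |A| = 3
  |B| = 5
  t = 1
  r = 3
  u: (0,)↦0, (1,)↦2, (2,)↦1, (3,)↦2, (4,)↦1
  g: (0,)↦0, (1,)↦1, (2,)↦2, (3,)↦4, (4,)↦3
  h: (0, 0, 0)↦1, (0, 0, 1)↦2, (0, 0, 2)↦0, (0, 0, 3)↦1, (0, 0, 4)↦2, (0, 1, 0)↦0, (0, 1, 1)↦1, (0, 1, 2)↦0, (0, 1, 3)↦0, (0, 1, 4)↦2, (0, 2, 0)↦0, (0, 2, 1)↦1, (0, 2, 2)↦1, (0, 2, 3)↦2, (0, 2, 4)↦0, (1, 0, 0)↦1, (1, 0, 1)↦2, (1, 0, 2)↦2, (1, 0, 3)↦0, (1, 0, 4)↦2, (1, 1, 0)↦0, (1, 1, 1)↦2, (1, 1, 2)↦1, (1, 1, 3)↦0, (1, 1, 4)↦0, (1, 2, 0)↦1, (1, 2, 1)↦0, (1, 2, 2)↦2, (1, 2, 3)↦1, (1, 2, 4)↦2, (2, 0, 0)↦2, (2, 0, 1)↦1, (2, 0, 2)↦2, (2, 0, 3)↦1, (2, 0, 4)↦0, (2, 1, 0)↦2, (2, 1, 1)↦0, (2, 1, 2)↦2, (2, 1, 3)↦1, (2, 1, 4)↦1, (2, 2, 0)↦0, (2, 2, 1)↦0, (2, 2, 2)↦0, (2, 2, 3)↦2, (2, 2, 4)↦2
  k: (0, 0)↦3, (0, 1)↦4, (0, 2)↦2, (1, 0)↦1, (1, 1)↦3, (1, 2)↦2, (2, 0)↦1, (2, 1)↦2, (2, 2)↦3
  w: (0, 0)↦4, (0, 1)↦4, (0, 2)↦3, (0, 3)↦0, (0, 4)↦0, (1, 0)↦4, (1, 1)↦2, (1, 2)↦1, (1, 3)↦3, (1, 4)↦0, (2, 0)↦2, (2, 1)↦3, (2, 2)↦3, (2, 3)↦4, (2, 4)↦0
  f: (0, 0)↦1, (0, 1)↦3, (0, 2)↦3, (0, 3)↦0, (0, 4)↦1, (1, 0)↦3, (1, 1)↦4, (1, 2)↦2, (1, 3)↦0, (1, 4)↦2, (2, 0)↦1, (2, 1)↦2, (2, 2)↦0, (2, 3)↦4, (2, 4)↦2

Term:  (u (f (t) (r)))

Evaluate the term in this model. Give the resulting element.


value = 0

  t = 1
  r = 3
  (f (t) (r)) = f(1, 3) = 0
  (u (f (t) (r))) = u(0,) = 0


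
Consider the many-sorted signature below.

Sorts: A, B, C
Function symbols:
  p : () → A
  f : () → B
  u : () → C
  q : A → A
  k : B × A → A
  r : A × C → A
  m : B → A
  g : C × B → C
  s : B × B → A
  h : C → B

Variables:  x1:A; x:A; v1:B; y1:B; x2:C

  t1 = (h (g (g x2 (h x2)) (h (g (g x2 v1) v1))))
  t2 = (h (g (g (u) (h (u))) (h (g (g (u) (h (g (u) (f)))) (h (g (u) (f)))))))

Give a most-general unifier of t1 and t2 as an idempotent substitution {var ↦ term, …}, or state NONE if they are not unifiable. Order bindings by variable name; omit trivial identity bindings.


{v1 ↦ (h (g (u) (f))), x2 ↦ (u)}


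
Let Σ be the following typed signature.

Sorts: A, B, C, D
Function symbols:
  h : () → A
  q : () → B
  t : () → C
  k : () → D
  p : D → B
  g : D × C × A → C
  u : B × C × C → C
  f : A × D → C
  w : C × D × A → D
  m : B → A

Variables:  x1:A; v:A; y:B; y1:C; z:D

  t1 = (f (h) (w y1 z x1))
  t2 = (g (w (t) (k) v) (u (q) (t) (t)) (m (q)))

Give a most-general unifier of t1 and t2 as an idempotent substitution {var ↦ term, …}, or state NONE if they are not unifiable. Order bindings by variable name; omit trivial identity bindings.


NONE (not unifiable)

head clash or occurs-check failure — not unifiable


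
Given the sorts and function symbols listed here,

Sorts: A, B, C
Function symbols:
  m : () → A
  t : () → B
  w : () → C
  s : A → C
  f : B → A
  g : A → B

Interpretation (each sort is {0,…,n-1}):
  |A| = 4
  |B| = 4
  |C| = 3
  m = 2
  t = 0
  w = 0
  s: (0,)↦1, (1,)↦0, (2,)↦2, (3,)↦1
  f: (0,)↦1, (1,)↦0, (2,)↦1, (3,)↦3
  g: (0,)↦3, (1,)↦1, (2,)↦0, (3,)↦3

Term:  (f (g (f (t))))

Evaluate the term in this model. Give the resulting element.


  t = 0
  (f (t)) = f(0,) = 1
  (g (f (t))) = g(1,) = 1
  (f (g (f (t)))) = f(1,) = 0

value = 0


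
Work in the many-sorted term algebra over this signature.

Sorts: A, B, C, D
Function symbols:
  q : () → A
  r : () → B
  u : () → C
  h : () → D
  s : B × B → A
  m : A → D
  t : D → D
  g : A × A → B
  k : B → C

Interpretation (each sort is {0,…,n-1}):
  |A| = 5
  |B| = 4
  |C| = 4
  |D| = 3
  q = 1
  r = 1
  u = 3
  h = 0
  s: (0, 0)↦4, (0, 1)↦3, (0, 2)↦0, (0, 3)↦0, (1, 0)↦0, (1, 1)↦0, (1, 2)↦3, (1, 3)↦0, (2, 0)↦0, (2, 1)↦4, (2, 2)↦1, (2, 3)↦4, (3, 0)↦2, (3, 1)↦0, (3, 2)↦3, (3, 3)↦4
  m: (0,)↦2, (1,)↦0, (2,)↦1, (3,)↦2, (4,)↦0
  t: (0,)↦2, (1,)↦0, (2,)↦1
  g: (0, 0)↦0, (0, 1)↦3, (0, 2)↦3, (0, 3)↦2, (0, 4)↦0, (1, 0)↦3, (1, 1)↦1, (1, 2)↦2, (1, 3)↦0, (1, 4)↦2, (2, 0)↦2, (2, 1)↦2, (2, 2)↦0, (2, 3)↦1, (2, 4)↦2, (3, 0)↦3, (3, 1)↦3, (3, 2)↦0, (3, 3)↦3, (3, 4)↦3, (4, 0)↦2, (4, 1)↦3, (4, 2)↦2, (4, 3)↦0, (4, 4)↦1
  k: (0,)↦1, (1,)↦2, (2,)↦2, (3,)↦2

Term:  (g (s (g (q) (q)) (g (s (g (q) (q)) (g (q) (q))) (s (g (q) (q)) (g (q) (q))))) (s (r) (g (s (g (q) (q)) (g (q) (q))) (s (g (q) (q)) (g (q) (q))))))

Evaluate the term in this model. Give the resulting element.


  q = 1
  q = 1
  (g (q) (q)) = g(1, 1) = 1
  q = 1
  q = 1
  (g (q) (q)) = g(1, 1) = 1
  q = 1
  q = 1
  (g (q) (q)) = g(1, 1) = 1
  (s (g (q) (q)) (g (q) (q))) = s(1, 1) = 0
  q = 1
  q = 1
  (g (q) (q)) = g(1, 1) = 1
  q = 1
  q = 1
  (g (q) (q)) = g(1, 1) = 1
  (s (g (q) (q)) (g (q) (q))) = s(1, 1) = 0
  (g (s (g (q) (q)) (g (q) (q))) (s (g (q) (q)) (g (q) (q)))) = g(0, 0) = 0
  (s (g (q) (q)) (g (s (g (q) (q)) (g (q) (q))) (s (g (q) (q)) (g (q) (q))))) = s(1, 0) = 0
  r = 1
  q = 1
  q = 1
  (g (q) (q)) = g(1, 1) = 1
  q = 1
  q = 1
  (g (q) (q)) = g(1, 1) = 1
  (s (g (q) (q)) (g (q) (q))) = s(1, 1) = 0
  q = 1
  q = 1
  (g (q) (q)) = g(1, 1) = 1
  q = 1
  q = 1
  (g (q) (q)) = g(1, 1) = 1
  (s (g (q) (q)) (g (q) (q))) = s(1, 1) = 0
  (g (s (g (q) (q)) (g (q) (q))) (s (g (q) (q)) (g (q) (q)))) = g(0, 0) = 0
  (s (r) (g (s (g (q) (q)) (g (q) (q))) (s (g (q) (q)) (g (q) (q))))) = s(1, 0) = 0
  (g (s (g (q) (q)) (g (s (g (q) (q)) (g (q) (q))) (s (g (q) (q)) (g (q) (q))))) (s (r) (g (s (g (q) (q)) (g (q) (q))) (s (g (q) (q)) (g (q) (q)))))) = g(0, 0) = 0

value = 0


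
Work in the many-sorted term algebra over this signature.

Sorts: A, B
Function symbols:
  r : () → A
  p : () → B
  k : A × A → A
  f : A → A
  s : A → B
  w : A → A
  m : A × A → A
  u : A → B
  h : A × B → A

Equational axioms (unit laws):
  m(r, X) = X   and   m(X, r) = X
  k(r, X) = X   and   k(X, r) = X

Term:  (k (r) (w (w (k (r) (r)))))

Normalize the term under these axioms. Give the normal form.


1. (k (r) (w (w (k (r) (r)))))  →  (w (w (k (r) (r))))
2. (w (w (k (r) (r))))  →  (w (w (r)))

normal form = (w (w (r)))


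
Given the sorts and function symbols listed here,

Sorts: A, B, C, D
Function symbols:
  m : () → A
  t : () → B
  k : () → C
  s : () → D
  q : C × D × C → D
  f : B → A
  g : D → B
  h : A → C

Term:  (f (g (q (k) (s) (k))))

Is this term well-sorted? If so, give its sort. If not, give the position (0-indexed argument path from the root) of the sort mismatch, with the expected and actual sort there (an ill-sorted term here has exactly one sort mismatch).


well-sorted; sort = A

      (k) : C
      (s) : D
      (k) : C
    (q (k) (s) (k)) : D
  (g (q (k) (s) (k))) : B
(f (g (q (k) (s) (k)))) : A


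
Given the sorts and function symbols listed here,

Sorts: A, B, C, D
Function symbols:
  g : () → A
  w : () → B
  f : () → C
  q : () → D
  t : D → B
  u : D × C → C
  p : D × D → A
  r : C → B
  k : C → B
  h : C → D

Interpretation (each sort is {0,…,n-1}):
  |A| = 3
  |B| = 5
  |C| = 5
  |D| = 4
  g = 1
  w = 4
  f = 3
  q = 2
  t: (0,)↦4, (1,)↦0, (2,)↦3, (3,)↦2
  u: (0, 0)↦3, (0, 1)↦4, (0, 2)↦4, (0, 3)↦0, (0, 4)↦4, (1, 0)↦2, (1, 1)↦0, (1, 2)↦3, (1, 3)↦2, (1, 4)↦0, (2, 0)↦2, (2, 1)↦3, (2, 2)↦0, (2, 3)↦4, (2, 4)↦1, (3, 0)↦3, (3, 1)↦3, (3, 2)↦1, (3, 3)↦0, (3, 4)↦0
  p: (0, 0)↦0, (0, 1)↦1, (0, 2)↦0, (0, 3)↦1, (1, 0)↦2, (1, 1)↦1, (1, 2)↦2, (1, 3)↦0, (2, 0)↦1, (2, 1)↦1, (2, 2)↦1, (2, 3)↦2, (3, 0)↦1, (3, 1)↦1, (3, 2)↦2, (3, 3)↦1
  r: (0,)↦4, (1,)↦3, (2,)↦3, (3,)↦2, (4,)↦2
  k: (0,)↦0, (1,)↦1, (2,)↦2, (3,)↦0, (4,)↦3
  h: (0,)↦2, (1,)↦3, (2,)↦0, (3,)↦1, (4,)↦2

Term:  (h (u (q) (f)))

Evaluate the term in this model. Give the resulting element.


value = 2

  q = 2
  f = 3
  (u (q) (f)) = u(2, 3) = 4
  (h (u (q) (f))) = h(4,) = 2


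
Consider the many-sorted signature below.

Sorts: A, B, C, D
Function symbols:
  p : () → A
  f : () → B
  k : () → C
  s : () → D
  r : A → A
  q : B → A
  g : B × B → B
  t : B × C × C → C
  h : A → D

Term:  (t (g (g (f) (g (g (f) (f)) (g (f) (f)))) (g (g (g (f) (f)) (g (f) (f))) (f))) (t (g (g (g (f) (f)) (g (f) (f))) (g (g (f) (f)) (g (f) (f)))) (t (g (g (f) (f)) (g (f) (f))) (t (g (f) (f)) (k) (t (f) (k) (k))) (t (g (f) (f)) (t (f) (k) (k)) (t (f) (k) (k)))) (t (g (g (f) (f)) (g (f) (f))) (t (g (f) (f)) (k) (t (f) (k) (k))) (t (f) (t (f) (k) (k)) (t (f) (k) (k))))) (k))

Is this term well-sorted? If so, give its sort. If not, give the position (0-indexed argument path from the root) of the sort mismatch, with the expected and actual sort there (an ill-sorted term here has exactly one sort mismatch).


well-sorted; sort = C

      (f) : B
          (f) : B
          (f) : B
        (g (f) (f)) : B
          (f) : B
          (f) : B
        (g (f) (f)) : B
      (g (g (f) (f)) (g (f) (f))) : B
    (g (f) (g (g (f) (f)) (g (f) (f)))) : B
          (f) : B
          (f) : B
        (g (f) (f)) : B
          (f) : B
          (f) : B
        (g (f) (f)) : B
      (g (g (f) (f)) (g (f) (f))) : B
      (f) : B
    (g (g (g (f) (f)) (g (f) (f))) (f)) : B
  (g (g (f) (g (g (f) (f)) (g (f) (f)))) (g (g (g (f) (f)) (g (f) (f))) (f))) : B
          (f) : B
          (f) : B
        (g (f) (f)) : B
          (f) : B
          (f) : B
        (g (f) (f)) : B
      (g (g (f) (f)) (g (f) (f))) : B
          (f) : B
          (f) : B
        (g (f) (f)) : B
          (f) : B
          (f) : B
        (g (f) (f)) : B
      (g (g (f) (f)) (g (f) (f))) : B
    (g (g (g (f) (f)) (g (f) (f))) (g (g (f) (f)) (g (f) (f)))) : B
          (f) : B
          (f) : B
        (g (f) (f)) : B
          (f) : B
          (f) : B
        (g (f) (f)) : B
      (g (g (f) (f)) (g (f) (f))) : B
          (f) : B
          (f) : B
        (g (f) (f)) : B
        (k) : C
          (f) : B
          (k) : C
          (k) : C
        (t (f) (k) (k)) : C
      (t (g (f) (f)) (k) (t (f) (k) (k))) : C
          (f) : B
          (f) : B
        (g (f) (f)) : B
          (f) : B
          (k) : C
          (k) : C
        (t (f) (k) (k)) : C
          (f) : B
          (k) : C
          (k) : C
        (t (f) (k) (k)) : C
      (t (g (f) (f)) (t (f) (k) (k)) (t (f) (k) (k))) : C
    (t (g (g (f) (f)) (g (f) (f))) (t (g (f) (f)) (k) (t (f) (k) (k))) (t (g (f) (f)) (t (f) (k) (k)) (t (f) (k) (k)))) : C
          (f) : B
          (f) : B
        (g (f) (f)) : B
          (f) : B
          (f) : B
        (g (f) (f)) : B
      (g (g (f) (f)) (g (f) (f))) : B
          (f) : B
          (f) : B
        (g (f) (f)) : B
        (k) : C
          (f) : B
          (k) : C
          (k) : C
        (t (f) (k) (k)) : C
      (t (g (f) (f)) (k) (t (f) (k) (k))) : C
        (f) : B
          (f) : B
          (k) : C
          (k) : C
        (t (f) (k) (k)) : C
          (f) : B
          (k) : C
          (k) : C
        (t (f) (k) (k)) : C
      (t (f) (t (f) (k) (k)) (t (f) (k) (k))) : C
    (t (g (g (f) (f)) (g (f) (f))) (t (g (f) (f)) (k) (t (f) (k) (k))) (t (f) (t (f) (k) (k)) (t (f) (k) (k)))) : C
  (t (g (g (g (f) (f)) (g (f) (f))) (g (g (f) (f)) (g (f) (f)))) (t (g (g (f) (f)) (g (f) (f))) (t (g (f) (f)) (k) (t (f) (k) (k))) (t (g (f) (f)) (t (f) (k) (k)) (t (f) (k) (k)))) (t (g (g (f) (f)) (g (f) (f))) (t (g (f) (f)) (k) (t (f) (k) (k))) (t (f) (t (f) (k) (k)) (t (f) (k) (k))))) : C
  (k) : C
(t (g (g (f) (g (g (f) (f)) (g (f) (f)))) (g (g (g (f) (f)) (g (f) (f))) (f))) (t (g (g (g (f) (f)) (g (f) (f))) (g (g (f) (f)) (g (f) (f)))) (t (g (g (f) (f)) (g (f) (f))) (t (g (f) (f)) (k) (t (f) (k) (k))) (t (g (f) (f)) (t (f) (k) (k)) (t (f) (k) (k)))) (t (g (g (f) (f)) (g (f) (f))) (t (g (f) (f)) (k) (t (f) (k) (k))) (t (f) (t (f) (k) (k)) (t (f) (k) (k))))) (k)) : C
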